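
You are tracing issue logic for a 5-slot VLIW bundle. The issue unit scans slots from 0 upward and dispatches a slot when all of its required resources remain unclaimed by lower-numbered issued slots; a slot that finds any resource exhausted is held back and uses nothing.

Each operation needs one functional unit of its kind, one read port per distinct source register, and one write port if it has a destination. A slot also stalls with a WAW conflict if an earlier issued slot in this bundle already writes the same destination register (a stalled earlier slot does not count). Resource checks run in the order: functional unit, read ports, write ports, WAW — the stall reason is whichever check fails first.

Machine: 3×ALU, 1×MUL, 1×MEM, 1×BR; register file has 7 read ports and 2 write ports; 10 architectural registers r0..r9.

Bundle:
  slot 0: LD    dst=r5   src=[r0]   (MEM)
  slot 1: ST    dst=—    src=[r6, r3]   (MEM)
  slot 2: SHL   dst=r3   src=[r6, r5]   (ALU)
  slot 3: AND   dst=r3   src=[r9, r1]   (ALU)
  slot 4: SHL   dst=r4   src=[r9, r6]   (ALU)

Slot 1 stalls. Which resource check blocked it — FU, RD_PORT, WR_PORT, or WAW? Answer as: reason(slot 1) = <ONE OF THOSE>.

reason(slot 1) = FU

(0) want 1×MEM +1rd +1wr — yes → AL3|MU1|ME0|BR1|rd6|wr1
(1) want 1×MEM +2rd +0wr — FU → AL3|MU1|ME0|BR1|rd6|wr1
(2) want 1×ALU +2rd +1wr — yes → AL2|MU1|ME0|BR1|rd4|wr0
(3) want 1×ALU +2rd +1wr — WR_PORT → AL2|MU1|ME0|BR1|rd4|wr0
(4) want 1×ALU +2rd +1wr — WR_PORT → AL2|MU1|ME0|BR1|rd4|wr0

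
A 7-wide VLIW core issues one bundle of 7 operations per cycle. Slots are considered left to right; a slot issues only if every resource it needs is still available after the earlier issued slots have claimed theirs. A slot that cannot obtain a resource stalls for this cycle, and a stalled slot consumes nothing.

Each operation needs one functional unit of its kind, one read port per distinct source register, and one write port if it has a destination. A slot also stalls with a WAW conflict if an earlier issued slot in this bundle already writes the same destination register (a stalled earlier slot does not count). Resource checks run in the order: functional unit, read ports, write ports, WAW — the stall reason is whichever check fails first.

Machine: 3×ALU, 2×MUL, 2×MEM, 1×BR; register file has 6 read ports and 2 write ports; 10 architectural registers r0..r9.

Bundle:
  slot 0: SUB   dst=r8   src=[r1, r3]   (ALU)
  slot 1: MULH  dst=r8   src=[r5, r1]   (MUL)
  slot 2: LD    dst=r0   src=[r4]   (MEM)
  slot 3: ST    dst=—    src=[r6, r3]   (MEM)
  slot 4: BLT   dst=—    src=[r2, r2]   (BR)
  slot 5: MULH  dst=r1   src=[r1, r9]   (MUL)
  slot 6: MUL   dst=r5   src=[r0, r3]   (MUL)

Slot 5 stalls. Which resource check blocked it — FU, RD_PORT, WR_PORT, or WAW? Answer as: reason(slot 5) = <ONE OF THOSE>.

reason(slot 5) = RD_PORT

(0) want 1×ALU +2rd +1wr — yes → AL2|MU2|ME2|BR1|rd4|wr1
(1) want 1×MUL +2rd +1wr — WAW → AL2|MU2|ME2|BR1|rd4|wr1
(2) want 1×MEM +1rd +1wr — yes → AL2|MU2|ME1|BR1|rd3|wr0
(3) want 1×MEM +2rd +0wr — yes → AL2|MU2|ME0|BR1|rd1|wr0
(4) want 1×BR +1rd +0wr — yes → AL2|MU2|ME0|BR0|rd0|wr0
(5) want 1×MUL +2rd +1wr — RD_PORT → AL2|MU2|ME0|BR0|rd0|wr0
(6) want 1×MUL +2rd +1wr — RD_PORT → AL2|MU2|ME0|BR0|rd0|wr0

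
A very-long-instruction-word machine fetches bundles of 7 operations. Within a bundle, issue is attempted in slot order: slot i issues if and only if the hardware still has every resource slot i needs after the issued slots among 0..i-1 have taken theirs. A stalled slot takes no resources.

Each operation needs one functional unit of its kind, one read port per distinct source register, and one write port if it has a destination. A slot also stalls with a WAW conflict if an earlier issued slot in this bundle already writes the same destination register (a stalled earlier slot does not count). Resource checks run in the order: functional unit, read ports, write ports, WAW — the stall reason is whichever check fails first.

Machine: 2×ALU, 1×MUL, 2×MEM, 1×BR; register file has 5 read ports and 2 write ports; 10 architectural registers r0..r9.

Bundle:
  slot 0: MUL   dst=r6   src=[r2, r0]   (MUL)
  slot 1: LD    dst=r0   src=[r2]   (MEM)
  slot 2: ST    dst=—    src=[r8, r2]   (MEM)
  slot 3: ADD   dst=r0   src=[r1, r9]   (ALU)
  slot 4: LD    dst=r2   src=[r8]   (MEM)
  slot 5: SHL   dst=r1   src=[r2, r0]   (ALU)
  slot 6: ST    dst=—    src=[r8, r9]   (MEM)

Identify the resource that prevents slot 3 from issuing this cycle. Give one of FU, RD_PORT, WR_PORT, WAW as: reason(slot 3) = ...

[0] MUL needs rd=2 wr=1: ok; after: ALU=2 MUL=0 MEM=2 BR=1, R=3, W=1
[1] MEM needs rd=1 wr=1: ok; after: ALU=2 MUL=0 MEM=1 BR=1, R=2, W=0
[2] MEM needs rd=2 wr=0: ok; after: ALU=2 MUL=0 MEM=0 BR=1, R=0, W=0
[3] ALU needs rd=2 wr=1: RD_PORT; after: ALU=2 MUL=0 MEM=0 BR=1, R=0, W=0
[4] MEM needs rd=1 wr=1: FU; after: ALU=2 MUL=0 MEM=0 BR=1, R=0, W=0
[5] ALU needs rd=2 wr=1: RD_PORT; after: ALU=2 MUL=0 MEM=0 BR=1, R=0, W=0
[6] MEM needs rd=2 wr=0: FU; after: ALU=2 MUL=0 MEM=0 BR=1, R=0, W=0

reason(slot 3) = RD_PORT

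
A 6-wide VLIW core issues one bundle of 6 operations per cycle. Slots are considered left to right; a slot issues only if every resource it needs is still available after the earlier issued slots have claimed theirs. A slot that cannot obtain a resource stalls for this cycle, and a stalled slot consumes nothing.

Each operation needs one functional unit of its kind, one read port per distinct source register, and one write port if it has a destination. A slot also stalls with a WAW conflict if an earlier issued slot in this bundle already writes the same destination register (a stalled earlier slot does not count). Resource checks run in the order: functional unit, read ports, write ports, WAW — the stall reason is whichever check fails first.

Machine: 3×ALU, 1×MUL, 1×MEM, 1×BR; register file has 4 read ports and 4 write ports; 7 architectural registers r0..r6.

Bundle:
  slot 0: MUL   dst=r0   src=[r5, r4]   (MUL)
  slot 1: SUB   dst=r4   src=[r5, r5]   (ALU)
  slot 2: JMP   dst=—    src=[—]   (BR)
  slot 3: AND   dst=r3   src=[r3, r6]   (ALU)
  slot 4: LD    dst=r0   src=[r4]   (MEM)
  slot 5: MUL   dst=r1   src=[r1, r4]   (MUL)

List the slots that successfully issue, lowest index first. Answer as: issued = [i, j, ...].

issued = [0, 1, 2]

  0. MUL→r0 ⇒ go  {3A/0Mu/1Ld/1B | 2r 3w}
  1. ALU→r4 ⇒ go  {2A/0Mu/1Ld/1B | 1r 2w}
  2. BR ⇒ go  {2A/0Mu/1Ld/0B | 1r 2w}
  3. ALU→r3 ⇒ no(RD_PORT)  {2A/0Mu/1Ld/0B | 1r 2w}
  4. MEM→r0 ⇒ no(WAW)  {2A/0Mu/1Ld/0B | 1r 2w}
  5. MUL→r1 ⇒ no(FU)  {2A/0Mu/1Ld/0B | 1r 2w}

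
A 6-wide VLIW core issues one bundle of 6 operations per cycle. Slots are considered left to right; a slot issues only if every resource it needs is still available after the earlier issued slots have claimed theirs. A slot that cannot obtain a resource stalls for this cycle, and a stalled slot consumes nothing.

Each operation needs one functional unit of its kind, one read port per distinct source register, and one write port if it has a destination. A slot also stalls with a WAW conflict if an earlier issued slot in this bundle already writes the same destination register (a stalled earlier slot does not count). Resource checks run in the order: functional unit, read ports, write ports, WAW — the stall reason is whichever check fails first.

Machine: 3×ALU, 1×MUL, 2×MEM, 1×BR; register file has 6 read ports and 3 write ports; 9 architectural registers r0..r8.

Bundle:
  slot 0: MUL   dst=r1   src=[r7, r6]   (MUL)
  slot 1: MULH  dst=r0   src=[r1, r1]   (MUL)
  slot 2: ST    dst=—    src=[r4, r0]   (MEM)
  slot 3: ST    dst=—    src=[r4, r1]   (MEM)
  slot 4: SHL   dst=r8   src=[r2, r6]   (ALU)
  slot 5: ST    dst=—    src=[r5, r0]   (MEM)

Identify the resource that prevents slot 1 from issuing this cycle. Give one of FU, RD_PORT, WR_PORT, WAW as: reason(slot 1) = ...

  0. MUL→r1 ⇒ go  {3A/0Mu/2Ld/1B | 4r 2w}
  1. MUL→r0 ⇒ no(FU)  {3A/0Mu/2Ld/1B | 4r 2w}
  2. MEM ⇒ go  {3A/0Mu/1Ld/1B | 2r 2w}
  3. MEM ⇒ go  {3A/0Mu/0Ld/1B | 0r 2w}
  4. ALU→r8 ⇒ no(RD_PORT)  {3A/0Mu/0Ld/1B | 0r 2w}
  5. MEM ⇒ no(FU)  {3A/0Mu/0Ld/1B | 0r 2w}

reason(slot 1) = FU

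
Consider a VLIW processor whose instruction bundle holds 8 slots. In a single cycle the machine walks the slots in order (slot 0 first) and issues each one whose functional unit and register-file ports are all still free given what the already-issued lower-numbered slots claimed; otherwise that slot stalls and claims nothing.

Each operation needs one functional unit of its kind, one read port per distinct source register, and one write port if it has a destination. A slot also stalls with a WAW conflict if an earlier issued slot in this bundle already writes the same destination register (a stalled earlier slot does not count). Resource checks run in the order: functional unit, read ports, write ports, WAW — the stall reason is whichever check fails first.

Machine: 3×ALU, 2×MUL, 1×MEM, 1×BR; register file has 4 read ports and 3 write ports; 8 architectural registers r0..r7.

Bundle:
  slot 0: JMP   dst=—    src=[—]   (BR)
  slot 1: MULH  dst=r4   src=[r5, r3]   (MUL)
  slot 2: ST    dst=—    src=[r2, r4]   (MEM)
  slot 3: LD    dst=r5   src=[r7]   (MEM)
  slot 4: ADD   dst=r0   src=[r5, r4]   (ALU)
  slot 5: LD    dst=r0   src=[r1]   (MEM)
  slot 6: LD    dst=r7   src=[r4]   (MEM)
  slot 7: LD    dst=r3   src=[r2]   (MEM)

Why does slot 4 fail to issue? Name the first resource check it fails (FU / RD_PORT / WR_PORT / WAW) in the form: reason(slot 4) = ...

reason(slot 4) = RD_PORT

[0] BR needs rd=0 wr=0: ok; after: ALU=3 MUL=2 MEM=1 BR=0, R=4, W=3
[1] MUL needs rd=2 wr=1: ok; after: ALU=3 MUL=1 MEM=1 BR=0, R=2, W=2
[2] MEM needs rd=2 wr=0: ok; after: ALU=3 MUL=1 MEM=0 BR=0, R=0, W=2
[3] MEM needs rd=1 wr=1: FU; after: ALU=3 MUL=1 MEM=0 BR=0, R=0, W=2
[4] ALU needs rd=2 wr=1: RD_PORT; after: ALU=3 MUL=1 MEM=0 BR=0, R=0, W=2
[5] MEM needs rd=1 wr=1: FU; after: ALU=3 MUL=1 MEM=0 BR=0, R=0, W=2
[6] MEM needs rd=1 wr=1: FU; after: ALU=3 MUL=1 MEM=0 BR=0, R=0, W=2
[7] MEM needs rd=1 wr=1: FU; after: ALU=3 MUL=1 MEM=0 BR=0, R=0, W=2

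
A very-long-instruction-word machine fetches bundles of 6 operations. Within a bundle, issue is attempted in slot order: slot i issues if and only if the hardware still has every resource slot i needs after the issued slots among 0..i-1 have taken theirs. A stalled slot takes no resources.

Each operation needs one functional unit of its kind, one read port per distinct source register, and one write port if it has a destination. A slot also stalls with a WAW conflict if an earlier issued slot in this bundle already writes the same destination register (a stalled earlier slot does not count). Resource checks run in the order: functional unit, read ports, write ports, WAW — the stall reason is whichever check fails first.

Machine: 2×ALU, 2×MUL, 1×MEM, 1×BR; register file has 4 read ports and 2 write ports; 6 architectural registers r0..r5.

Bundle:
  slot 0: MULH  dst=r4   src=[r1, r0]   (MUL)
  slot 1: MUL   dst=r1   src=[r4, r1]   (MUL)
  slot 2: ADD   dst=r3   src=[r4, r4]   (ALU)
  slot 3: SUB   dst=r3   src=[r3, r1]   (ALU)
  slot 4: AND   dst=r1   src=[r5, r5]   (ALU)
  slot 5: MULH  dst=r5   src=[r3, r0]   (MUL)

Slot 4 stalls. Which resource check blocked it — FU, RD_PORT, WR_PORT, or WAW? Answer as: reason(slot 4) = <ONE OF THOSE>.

#0 MUL src=r1,r0 dispatched  <A:2 Mu:1 Ld:1 B:1 rd:2 wr:1>
#1 MUL src=r4,r1 dispatched  <A:2 Mu:0 Ld:1 B:1 rd:0 wr:0>
#2 ALU src=r4,r4 held:RD_PORT  <A:2 Mu:0 Ld:1 B:1 rd:0 wr:0>
#3 ALU src=r3,r1 held:RD_PORT  <A:2 Mu:0 Ld:1 B:1 rd:0 wr:0>
#4 ALU src=r5,r5 held:RD_PORT  <A:2 Mu:0 Ld:1 B:1 rd:0 wr:0>
#5 MUL src=r3,r0 held:FU  <A:2 Mu:0 Ld:1 B:1 rd:0 wr:0>

reason(slot 4) = RD_PORT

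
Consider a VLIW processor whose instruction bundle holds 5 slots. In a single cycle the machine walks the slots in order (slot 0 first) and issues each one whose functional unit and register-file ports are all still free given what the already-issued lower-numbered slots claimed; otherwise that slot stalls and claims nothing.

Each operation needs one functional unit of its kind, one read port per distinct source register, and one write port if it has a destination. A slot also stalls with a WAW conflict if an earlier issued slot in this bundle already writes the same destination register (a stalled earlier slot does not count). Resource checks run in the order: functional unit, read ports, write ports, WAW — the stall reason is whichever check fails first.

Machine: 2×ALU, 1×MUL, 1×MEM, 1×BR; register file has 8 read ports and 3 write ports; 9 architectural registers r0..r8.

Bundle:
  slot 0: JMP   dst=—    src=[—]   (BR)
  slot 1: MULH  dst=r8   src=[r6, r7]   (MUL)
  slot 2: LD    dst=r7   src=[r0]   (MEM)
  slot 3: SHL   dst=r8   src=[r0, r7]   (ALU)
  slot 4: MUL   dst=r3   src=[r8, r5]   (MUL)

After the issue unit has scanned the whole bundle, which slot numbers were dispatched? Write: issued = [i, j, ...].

issued = [0, 1, 2]

slot 0 (BR): ISSUE — free A2,Mu1,Ld1,B0 rp8 wp3
slot 1 (MUL): ISSUE — free A2,Mu0,Ld1,B0 rp6 wp2
slot 2 (MEM): ISSUE — free A2,Mu0,Ld0,B0 rp5 wp1
slot 3 (ALU): stall WAW — free A2,Mu0,Ld0,B0 rp5 wp1
slot 4 (MUL): stall FU — free A2,Mu0,Ld0,B0 rp5 wp1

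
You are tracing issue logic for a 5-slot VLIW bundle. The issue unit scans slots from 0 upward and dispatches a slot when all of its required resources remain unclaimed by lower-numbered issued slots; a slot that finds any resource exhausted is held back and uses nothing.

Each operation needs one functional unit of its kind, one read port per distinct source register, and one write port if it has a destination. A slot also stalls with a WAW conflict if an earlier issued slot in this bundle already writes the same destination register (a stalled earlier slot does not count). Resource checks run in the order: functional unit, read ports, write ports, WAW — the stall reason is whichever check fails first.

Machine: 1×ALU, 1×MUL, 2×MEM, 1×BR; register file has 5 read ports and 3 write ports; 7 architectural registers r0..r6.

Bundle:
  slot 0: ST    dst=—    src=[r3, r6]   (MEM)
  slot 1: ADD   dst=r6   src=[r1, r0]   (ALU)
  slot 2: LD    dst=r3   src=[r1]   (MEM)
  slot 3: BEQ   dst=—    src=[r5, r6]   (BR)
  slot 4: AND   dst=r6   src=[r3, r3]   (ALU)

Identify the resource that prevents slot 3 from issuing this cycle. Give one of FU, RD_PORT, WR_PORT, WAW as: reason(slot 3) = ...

reason(slot 3) = RD_PORT

#0 MEM src=r3,r6 dispatched  <A:1 Mu:1 Ld:1 B:1 rd:3 wr:3>
#1 ALU src=r1,r0 dispatched  <A:0 Mu:1 Ld:1 B:1 rd:1 wr:2>
#2 MEM src=r1 dispatched  <A:0 Mu:1 Ld:0 B:1 rd:0 wr:1>
#3 BR src=r5,r6 held:RD_PORT  <A:0 Mu:1 Ld:0 B:1 rd:0 wr:1>
#4 ALU src=r3,r3 held:FU  <A:0 Mu:1 Ld:0 B:1 rd:0 wr:1>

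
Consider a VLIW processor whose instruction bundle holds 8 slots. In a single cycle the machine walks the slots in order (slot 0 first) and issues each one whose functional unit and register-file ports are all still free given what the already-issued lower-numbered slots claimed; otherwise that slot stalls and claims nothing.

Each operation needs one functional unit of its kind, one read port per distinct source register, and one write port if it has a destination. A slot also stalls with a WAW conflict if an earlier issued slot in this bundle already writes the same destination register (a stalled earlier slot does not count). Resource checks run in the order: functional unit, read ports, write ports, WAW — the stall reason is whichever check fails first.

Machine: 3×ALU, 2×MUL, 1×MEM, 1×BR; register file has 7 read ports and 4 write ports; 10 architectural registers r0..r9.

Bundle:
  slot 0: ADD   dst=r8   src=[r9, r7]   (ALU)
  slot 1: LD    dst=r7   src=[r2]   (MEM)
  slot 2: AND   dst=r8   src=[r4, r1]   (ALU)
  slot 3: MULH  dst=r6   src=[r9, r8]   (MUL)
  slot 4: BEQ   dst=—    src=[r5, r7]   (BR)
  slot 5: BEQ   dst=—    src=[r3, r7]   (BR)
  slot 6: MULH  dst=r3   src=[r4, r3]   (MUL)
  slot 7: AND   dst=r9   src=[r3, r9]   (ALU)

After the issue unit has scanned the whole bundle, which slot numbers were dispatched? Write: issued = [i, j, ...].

[0] ALU needs rd=2 wr=1: ok; after: ALU=2 MUL=2 MEM=1 BR=1, R=5, W=3
[1] MEM needs rd=1 wr=1: ok; after: ALU=2 MUL=2 MEM=0 BR=1, R=4, W=2
[2] ALU needs rd=2 wr=1: WAW; after: ALU=2 MUL=2 MEM=0 BR=1, R=4, W=2
[3] MUL needs rd=2 wr=1: ok; after: ALU=2 MUL=1 MEM=0 BR=1, R=2, W=1
[4] BR needs rd=2 wr=0: ok; after: ALU=2 MUL=1 MEM=0 BR=0, R=0, W=1
[5] BR needs rd=2 wr=0: FU; after: ALU=2 MUL=1 MEM=0 BR=0, R=0, W=1
[6] MUL needs rd=2 wr=1: RD_PORT; after: ALU=2 MUL=1 MEM=0 BR=0, R=0, W=1
[7] ALU needs rd=2 wr=1: RD_PORT; after: ALU=2 MUL=1 MEM=0 BR=0, R=0, W=1

issued = [0, 1, 3, 4]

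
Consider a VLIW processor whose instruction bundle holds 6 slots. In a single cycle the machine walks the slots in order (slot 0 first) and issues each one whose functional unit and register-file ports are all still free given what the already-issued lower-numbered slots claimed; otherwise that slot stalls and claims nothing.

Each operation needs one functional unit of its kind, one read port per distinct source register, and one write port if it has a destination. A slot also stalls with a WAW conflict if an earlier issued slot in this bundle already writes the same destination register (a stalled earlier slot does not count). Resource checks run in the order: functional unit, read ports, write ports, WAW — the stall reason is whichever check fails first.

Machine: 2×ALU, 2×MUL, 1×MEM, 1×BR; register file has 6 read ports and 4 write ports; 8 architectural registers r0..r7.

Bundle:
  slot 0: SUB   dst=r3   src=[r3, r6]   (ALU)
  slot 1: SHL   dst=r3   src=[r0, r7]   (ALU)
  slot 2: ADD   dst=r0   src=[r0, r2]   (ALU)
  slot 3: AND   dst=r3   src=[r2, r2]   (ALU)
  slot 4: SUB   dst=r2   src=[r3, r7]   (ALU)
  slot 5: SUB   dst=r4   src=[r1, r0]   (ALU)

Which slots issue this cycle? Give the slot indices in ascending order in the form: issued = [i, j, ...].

issued = [0, 2]

[0] ALU needs rd=2 wr=1: ok; after: ALU=1 MUL=2 MEM=1 BR=1, R=4, W=3
[1] ALU needs rd=2 wr=1: WAW; after: ALU=1 MUL=2 MEM=1 BR=1, R=4, W=3
[2] ALU needs rd=2 wr=1: ok; after: ALU=0 MUL=2 MEM=1 BR=1, R=2, W=2
[3] ALU needs rd=1 wr=1: FU; after: ALU=0 MUL=2 MEM=1 BR=1, R=2, W=2
[4] ALU needs rd=2 wr=1: FU; after: ALU=0 MUL=2 MEM=1 BR=1, R=2, W=2
[5] ALU needs rd=2 wr=1: FU; after: ALU=0 MUL=2 MEM=1 BR=1, R=2, W=2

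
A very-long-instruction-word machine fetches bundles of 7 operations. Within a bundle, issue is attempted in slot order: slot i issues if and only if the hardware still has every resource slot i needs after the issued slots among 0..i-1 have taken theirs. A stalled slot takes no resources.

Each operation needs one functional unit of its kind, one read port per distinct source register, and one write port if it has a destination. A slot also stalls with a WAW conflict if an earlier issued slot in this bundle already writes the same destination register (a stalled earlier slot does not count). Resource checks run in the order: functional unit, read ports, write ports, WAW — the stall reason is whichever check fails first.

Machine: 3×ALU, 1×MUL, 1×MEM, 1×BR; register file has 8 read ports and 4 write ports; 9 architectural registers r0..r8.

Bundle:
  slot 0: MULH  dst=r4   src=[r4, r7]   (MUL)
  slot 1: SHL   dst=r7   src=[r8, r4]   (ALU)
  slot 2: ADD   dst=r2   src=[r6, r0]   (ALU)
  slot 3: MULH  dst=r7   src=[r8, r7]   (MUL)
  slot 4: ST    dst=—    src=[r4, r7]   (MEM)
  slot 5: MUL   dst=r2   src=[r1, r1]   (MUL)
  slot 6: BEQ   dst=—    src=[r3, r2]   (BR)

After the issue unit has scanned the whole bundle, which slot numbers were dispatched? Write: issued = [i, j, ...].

issued = [0, 1, 2, 4]

[0] MUL needs rd=2 wr=1: ok; after: ALU=3 MUL=0 MEM=1 BR=1, R=6, W=3
[1] ALU needs rd=2 wr=1: ok; after: ALU=2 MUL=0 MEM=1 BR=1, R=4, W=2
[2] ALU needs rd=2 wr=1: ok; after: ALU=1 MUL=0 MEM=1 BR=1, R=2, W=1
[3] MUL needs rd=2 wr=1: FU; after: ALU=1 MUL=0 MEM=1 BR=1, R=2, W=1
[4] MEM needs rd=2 wr=0: ok; after: ALU=1 MUL=0 MEM=0 BR=1, R=0, W=1
[5] MUL needs rd=1 wr=1: FU; after: ALU=1 MUL=0 MEM=0 BR=1, R=0, W=1
[6] BR needs rd=2 wr=0: RD_PORT; after: ALU=1 MUL=0 MEM=0 BR=1, R=0, W=1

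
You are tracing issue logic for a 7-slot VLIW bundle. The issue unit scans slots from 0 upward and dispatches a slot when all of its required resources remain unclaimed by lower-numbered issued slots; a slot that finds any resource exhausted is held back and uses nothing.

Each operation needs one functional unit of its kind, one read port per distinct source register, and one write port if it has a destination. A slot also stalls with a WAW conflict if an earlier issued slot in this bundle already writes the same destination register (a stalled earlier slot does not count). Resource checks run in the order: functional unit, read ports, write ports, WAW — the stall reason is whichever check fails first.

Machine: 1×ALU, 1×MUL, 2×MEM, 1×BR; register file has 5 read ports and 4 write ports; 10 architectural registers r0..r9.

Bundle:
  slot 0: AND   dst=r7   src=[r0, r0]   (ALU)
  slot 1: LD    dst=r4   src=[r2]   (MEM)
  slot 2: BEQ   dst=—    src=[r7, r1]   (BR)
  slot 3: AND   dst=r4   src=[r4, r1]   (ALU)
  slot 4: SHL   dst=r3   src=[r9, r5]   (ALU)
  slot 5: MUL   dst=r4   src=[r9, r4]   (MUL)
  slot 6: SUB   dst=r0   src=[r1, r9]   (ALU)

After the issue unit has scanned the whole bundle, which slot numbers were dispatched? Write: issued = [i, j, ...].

issued = [0, 1, 2]

[0] ALU needs rd=1 wr=1: ok; after: ALU=0 MUL=1 MEM=2 BR=1, R=4, W=3
[1] MEM needs rd=1 wr=1: ok; after: ALU=0 MUL=1 MEM=1 BR=1, R=3, W=2
[2] BR needs rd=2 wr=0: ok; after: ALU=0 MUL=1 MEM=1 BR=0, R=1, W=2
[3] ALU needs rd=2 wr=1: FU; after: ALU=0 MUL=1 MEM=1 BR=0, R=1, W=2
[4] ALU needs rd=2 wr=1: FU; after: ALU=0 MUL=1 MEM=1 BR=0, R=1, W=2
[5] MUL needs rd=2 wr=1: RD_PORT; after: ALU=0 MUL=1 MEM=1 BR=0, R=1, W=2
[6] ALU needs rd=2 wr=1: FU; after: ALU=0 MUL=1 MEM=1 BR=0, R=1, W=2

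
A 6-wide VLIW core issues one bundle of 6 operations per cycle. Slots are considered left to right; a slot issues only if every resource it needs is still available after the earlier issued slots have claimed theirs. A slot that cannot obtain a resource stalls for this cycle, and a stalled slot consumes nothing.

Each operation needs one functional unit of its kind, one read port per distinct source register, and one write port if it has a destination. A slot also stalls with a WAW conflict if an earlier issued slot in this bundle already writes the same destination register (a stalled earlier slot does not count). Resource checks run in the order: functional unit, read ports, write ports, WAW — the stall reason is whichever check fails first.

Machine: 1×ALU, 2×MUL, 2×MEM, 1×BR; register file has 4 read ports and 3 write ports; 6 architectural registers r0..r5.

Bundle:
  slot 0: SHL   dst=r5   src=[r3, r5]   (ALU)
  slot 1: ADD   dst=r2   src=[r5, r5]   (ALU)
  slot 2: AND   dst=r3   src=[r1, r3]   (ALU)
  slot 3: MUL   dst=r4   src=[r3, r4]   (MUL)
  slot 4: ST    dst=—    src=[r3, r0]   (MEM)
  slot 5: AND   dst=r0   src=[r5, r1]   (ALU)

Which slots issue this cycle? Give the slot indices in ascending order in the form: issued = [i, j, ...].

(0) want 1×ALU +2rd +1wr — yes → AL0|MU2|ME2|BR1|rd2|wr2
(1) want 1×ALU +1rd +1wr — FU → AL0|MU2|ME2|BR1|rd2|wr2
(2) want 1×ALU +2rd +1wr — FU → AL0|MU2|ME2|BR1|rd2|wr2
(3) want 1×MUL +2rd +1wr — yes → AL0|MU1|ME2|BR1|rd0|wr1
(4) want 1×MEM +2rd +0wr — RD_PORT → AL0|MU1|ME2|BR1|rd0|wr1
(5) want 1×ALU +2rd +1wr — FU → AL0|MU1|ME2|BR1|rd0|wr1

issued = [0, 3]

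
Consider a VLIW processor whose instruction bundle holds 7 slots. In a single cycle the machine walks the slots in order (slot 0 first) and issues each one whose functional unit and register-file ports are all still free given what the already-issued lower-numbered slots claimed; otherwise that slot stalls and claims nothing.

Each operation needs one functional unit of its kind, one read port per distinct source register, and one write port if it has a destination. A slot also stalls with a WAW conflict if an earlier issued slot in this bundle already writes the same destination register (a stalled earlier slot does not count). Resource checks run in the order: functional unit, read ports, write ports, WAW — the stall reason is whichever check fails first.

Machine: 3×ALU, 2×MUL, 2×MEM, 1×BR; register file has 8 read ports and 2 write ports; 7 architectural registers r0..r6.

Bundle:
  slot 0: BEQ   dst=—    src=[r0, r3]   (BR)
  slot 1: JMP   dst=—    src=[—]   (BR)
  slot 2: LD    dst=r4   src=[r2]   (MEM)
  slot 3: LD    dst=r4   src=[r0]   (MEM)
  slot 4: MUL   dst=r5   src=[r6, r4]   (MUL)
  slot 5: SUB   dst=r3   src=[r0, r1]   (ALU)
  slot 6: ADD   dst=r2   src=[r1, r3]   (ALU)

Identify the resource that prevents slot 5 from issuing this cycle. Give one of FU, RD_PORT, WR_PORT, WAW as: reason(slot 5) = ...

(0) want 1×BR +2rd +0wr — yes → AL3|MU2|ME2|BR0|rd6|wr2
(1) want 1×BR +0rd +0wr — FU → AL3|MU2|ME2|BR0|rd6|wr2
(2) want 1×MEM +1rd +1wr — yes → AL3|MU2|ME1|BR0|rd5|wr1
(3) want 1×MEM +1rd +1wr — WAW → AL3|MU2|ME1|BR0|rd5|wr1
(4) want 1×MUL +2rd +1wr — yes → AL3|MU1|ME1|BR0|rd3|wr0
(5) want 1×ALU +2rd +1wr — WR_PORT → AL3|MU1|ME1|BR0|rd3|wr0
(6) want 1×ALU +2rd +1wr — WR_PORT → AL3|MU1|ME1|BR0|rd3|wr0

reason(slot 5) = WR_PORT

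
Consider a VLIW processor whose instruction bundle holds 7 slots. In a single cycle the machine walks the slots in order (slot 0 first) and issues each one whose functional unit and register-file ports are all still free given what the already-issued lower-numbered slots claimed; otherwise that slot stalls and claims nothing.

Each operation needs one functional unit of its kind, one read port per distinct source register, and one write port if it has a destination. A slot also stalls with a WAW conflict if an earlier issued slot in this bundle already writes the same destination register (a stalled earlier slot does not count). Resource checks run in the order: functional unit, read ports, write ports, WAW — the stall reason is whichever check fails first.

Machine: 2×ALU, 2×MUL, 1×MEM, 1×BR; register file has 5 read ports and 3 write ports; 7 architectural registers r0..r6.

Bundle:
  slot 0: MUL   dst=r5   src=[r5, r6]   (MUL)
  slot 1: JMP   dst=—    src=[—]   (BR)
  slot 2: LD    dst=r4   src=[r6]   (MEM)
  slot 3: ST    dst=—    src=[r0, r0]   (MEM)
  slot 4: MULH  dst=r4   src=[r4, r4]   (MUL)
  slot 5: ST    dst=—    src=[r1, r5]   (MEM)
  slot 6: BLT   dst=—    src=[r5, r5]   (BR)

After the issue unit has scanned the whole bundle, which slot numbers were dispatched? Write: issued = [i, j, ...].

slot 0 (MUL): ISSUE — free A2,Mu1,Ld1,B1 rp3 wp2
slot 1 (BR): ISSUE — free A2,Mu1,Ld1,B0 rp3 wp2
slot 2 (MEM): ISSUE — free A2,Mu1,Ld0,B0 rp2 wp1
slot 3 (MEM): stall FU — free A2,Mu1,Ld0,B0 rp2 wp1
slot 4 (MUL): stall WAW — free A2,Mu1,Ld0,B0 rp2 wp1
slot 5 (MEM): stall FU — free A2,Mu1,Ld0,B0 rp2 wp1
slot 6 (BR): stall FU — free A2,Mu1,Ld0,B0 rp2 wp1

issued = [0, 1, 2]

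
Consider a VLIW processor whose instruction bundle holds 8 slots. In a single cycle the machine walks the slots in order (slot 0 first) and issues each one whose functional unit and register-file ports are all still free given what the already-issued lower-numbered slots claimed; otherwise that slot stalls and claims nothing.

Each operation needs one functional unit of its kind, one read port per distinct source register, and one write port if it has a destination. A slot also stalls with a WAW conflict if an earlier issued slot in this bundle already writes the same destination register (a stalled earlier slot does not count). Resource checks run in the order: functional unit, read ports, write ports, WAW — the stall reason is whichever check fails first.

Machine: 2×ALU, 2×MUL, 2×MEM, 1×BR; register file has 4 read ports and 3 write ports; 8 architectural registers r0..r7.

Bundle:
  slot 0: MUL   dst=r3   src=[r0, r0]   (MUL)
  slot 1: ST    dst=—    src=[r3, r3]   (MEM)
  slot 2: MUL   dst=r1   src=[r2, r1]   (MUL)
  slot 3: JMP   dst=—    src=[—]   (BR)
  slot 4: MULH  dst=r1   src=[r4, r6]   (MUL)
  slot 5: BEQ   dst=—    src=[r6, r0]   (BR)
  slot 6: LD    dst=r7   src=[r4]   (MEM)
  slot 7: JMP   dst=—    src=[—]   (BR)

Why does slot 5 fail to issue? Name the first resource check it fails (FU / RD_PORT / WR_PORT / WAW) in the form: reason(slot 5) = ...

reason(slot 5) = FU

(0) want 1×MUL +1rd +1wr — yes → AL2|MU1|ME2|BR1|rd3|wr2
(1) want 1×MEM +1rd +0wr — yes → AL2|MU1|ME1|BR1|rd2|wr2
(2) want 1×MUL +2rd +1wr — yes → AL2|MU0|ME1|BR1|rd0|wr1
(3) want 1×BR +0rd +0wr — yes → AL2|MU0|ME1|BR0|rd0|wr1
(4) want 1×MUL +2rd +1wr — FU → AL2|MU0|ME1|BR0|rd0|wr1
(5) want 1×BR +2rd +0wr — FU → AL2|MU0|ME1|BR0|rd0|wr1
(6) want 1×MEM +1rd +1wr — RD_PORT → AL2|MU0|ME1|BR0|rd0|wr1
(7) want 1×BR +0rd +0wr — FU → AL2|MU0|ME1|BR0|rd0|wr1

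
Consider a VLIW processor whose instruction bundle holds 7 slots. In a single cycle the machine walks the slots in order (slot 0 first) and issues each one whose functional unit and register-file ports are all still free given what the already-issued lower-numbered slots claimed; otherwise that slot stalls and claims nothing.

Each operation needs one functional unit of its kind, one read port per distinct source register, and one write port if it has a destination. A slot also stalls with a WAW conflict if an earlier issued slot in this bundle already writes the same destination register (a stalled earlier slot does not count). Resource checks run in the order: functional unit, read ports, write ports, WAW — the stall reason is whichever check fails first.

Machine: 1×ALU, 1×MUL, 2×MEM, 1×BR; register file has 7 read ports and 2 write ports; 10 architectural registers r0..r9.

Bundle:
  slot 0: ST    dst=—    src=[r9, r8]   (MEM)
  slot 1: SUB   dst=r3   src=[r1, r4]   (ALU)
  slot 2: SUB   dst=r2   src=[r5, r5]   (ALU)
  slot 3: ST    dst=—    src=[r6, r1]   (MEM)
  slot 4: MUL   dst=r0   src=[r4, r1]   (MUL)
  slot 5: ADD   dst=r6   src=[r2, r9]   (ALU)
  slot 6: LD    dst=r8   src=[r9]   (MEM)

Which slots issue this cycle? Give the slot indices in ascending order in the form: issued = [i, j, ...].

issued = [0, 1, 3]

(0) want 1×MEM +2rd +0wr — yes → AL1|MU1|ME1|BR1|rd5|wr2
(1) want 1×ALU +2rd +1wr — yes → AL0|MU1|ME1|BR1|rd3|wr1
(2) want 1×ALU +1rd +1wr — FU → AL0|MU1|ME1|BR1|rd3|wr1
(3) want 1×MEM +2rd +0wr — yes → AL0|MU1|ME0|BR1|rd1|wr1
(4) want 1×MUL +2rd +1wr — RD_PORT → AL0|MU1|ME0|BR1|rd1|wr1
(5) want 1×ALU +2rd +1wr — FU → AL0|MU1|ME0|BR1|rd1|wr1
(6) want 1×MEM +1rd +1wr — FU → AL0|MU1|ME0|BR1|rd1|wr1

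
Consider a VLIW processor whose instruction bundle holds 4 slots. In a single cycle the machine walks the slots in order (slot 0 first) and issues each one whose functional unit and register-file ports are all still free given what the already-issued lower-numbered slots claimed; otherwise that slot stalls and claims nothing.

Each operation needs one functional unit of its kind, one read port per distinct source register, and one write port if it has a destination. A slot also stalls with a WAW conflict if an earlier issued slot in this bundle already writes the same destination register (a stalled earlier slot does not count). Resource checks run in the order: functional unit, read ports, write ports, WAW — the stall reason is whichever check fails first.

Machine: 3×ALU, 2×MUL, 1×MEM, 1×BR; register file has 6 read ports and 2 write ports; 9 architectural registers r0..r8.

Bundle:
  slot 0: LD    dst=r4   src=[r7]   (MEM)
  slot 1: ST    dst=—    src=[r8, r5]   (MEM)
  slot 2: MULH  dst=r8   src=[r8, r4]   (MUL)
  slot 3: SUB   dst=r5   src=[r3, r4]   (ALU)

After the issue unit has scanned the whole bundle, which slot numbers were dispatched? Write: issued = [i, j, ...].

issued = [0, 2]

#0 MEM src=r7 dispatched  <A:3 Mu:2 Ld:0 B:1 rd:5 wr:1>
#1 MEM src=r8,r5 held:FU  <A:3 Mu:2 Ld:0 B:1 rd:5 wr:1>
#2 MUL src=r8,r4 dispatched  <A:3 Mu:1 Ld:0 B:1 rd:3 wr:0>
#3 ALU src=r3,r4 held:WR_PORT  <A:3 Mu:1 Ld:0 B:1 rd:3 wr:0>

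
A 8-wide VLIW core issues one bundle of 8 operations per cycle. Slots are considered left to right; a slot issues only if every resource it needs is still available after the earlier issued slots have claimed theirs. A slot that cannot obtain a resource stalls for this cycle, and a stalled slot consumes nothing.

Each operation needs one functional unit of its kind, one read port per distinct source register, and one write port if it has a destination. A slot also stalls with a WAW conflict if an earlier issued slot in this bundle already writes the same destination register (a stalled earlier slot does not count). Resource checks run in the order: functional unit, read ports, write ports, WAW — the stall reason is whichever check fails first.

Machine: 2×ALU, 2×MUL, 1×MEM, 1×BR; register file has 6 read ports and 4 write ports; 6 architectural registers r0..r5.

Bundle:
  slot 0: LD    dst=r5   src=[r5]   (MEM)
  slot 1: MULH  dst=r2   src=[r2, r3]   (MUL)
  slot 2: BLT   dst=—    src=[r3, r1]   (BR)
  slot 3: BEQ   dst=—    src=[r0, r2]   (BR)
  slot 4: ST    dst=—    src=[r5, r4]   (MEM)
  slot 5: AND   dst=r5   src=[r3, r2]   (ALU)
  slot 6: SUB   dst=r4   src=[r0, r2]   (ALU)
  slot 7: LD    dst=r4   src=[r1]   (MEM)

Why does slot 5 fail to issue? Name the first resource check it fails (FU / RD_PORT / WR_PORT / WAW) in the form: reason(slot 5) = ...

reason(slot 5) = RD_PORT

[0] MEM needs rd=1 wr=1: ok; after: ALU=2 MUL=2 MEM=0 BR=1, R=5, W=3
[1] MUL needs rd=2 wr=1: ok; after: ALU=2 MUL=1 MEM=0 BR=1, R=3, W=2
[2] BR needs rd=2 wr=0: ok; after: ALU=2 MUL=1 MEM=0 BR=0, R=1, W=2
[3] BR needs rd=2 wr=0: FU; after: ALU=2 MUL=1 MEM=0 BR=0, R=1, W=2
[4] MEM needs rd=2 wr=0: FU; after: ALU=2 MUL=1 MEM=0 BR=0, R=1, W=2
[5] ALU needs rd=2 wr=1: RD_PORT; after: ALU=2 MUL=1 MEM=0 BR=0, R=1, W=2
[6] ALU needs rd=2 wr=1: RD_PORT; after: ALU=2 MUL=1 MEM=0 BR=0, R=1, W=2
[7] MEM needs rd=1 wr=1: FU; after: ALU=2 MUL=1 MEM=0 BR=0, R=1, W=2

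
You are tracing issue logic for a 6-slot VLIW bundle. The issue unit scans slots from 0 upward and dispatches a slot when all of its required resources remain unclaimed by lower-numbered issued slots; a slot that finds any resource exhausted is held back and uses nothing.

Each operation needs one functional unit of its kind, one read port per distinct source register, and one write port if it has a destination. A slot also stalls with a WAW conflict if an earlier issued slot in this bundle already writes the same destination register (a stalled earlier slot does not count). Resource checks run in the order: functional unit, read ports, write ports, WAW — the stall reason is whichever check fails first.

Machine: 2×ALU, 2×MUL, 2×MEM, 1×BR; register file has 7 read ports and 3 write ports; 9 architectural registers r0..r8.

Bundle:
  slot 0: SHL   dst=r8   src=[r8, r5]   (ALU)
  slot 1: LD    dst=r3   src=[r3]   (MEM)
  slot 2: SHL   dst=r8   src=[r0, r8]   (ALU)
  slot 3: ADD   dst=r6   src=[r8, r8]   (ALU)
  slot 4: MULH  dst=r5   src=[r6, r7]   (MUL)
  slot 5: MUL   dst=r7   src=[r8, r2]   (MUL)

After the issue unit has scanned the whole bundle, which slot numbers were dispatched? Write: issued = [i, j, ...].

  0. ALU→r8 ⇒ go  {1A/2Mu/2Ld/1B | 5r 2w}
  1. MEM→r3 ⇒ go  {1A/2Mu/1Ld/1B | 4r 1w}
  2. ALU→r8 ⇒ no(WAW)  {1A/2Mu/1Ld/1B | 4r 1w}
  3. ALU→r6 ⇒ go  {0A/2Mu/1Ld/1B | 3r 0w}
  4. MUL→r5 ⇒ no(WR_PORT)  {0A/2Mu/1Ld/1B | 3r 0w}
  5. MUL→r7 ⇒ no(WR_PORT)  {0A/2Mu/1Ld/1B | 3r 0w}

issued = [0, 1, 3]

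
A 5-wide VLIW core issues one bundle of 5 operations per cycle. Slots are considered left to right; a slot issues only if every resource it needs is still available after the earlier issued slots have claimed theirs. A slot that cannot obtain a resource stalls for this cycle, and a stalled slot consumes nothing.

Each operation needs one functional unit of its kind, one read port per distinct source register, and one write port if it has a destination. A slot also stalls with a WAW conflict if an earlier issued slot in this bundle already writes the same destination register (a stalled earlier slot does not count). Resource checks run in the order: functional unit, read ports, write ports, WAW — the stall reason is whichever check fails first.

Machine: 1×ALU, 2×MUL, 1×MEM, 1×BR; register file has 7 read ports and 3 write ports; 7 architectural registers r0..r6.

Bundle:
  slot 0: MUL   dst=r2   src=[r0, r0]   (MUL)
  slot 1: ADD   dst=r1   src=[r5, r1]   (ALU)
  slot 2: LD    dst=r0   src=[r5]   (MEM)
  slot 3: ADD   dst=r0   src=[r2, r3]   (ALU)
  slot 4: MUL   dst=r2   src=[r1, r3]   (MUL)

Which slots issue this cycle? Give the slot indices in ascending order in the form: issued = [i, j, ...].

issued = [0, 1, 2]

(0) want 1×MUL +1rd +1wr — yes → AL1|MU1|ME1|BR1|rd6|wr2
(1) want 1×ALU +2rd +1wr — yes → AL0|MU1|ME1|BR1|rd4|wr1
(2) want 1×MEM +1rd +1wr — yes → AL0|MU1|ME0|BR1|rd3|wr0
(3) want 1×ALU +2rd +1wr — FU → AL0|MU1|ME0|BR1|rd3|wr0
(4) want 1×MUL +2rd +1wr — WR_PORT → AL0|MU1|ME0|BR1|rd3|wr0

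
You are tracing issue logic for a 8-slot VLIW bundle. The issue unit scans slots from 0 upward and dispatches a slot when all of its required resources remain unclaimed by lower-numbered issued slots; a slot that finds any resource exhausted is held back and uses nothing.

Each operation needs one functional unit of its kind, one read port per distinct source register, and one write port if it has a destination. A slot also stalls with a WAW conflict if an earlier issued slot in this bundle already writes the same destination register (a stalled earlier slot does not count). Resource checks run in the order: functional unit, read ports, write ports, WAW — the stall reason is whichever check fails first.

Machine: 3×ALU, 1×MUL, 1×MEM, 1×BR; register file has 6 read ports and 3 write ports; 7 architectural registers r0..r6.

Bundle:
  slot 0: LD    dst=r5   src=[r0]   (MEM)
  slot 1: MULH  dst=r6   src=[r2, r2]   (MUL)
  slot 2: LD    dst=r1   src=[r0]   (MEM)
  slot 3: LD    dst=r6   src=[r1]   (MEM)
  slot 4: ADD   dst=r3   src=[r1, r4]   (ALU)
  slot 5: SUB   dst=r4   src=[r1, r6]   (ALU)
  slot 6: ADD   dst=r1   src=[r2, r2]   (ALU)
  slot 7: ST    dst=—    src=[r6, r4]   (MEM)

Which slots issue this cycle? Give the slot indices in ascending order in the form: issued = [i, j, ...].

issued = [0, 1, 4]

slot 0 (MEM): ISSUE — free A3,Mu1,Ld0,B1 rp5 wp2
slot 1 (MUL): ISSUE — free A3,Mu0,Ld0,B1 rp4 wp1
slot 2 (MEM): stall FU — free A3,Mu0,Ld0,B1 rp4 wp1
slot 3 (MEM): stall FU — free A3,Mu0,Ld0,B1 rp4 wp1
slot 4 (ALU): ISSUE — free A2,Mu0,Ld0,B1 rp2 wp0
slot 5 (ALU): stall WR_PORT — free A2,Mu0,Ld0,B1 rp2 wp0
slot 6 (ALU): stall WR_PORT — free A2,Mu0,Ld0,B1 rp2 wp0
slot 7 (MEM): stall FU — free A2,Mu0,Ld0,B1 rp2 wp0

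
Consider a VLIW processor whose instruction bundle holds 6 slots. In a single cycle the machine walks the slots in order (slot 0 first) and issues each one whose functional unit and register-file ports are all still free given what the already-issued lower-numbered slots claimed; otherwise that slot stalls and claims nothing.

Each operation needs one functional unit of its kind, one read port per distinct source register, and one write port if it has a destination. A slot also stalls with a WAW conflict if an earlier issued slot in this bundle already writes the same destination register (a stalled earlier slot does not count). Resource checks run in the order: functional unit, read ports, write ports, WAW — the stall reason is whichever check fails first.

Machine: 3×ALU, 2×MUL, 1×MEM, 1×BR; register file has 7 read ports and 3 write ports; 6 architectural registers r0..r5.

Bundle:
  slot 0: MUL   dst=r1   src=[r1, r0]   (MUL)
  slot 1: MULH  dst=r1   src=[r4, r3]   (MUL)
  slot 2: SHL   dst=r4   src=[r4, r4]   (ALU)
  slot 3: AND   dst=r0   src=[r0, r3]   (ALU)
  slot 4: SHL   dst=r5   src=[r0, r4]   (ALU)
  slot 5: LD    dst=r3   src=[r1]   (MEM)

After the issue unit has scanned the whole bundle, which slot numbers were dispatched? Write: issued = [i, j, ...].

issued = [0, 2, 3]

slot 0 (MUL): ISSUE — free A3,Mu1,Ld1,B1 rp5 wp2
slot 1 (MUL): stall WAW — free A3,Mu1,Ld1,B1 rp5 wp2
slot 2 (ALU): ISSUE — free A2,Mu1,Ld1,B1 rp4 wp1
slot 3 (ALU): ISSUE — free A1,Mu1,Ld1,B1 rp2 wp0
slot 4 (ALU): stall WR_PORT — free A1,Mu1,Ld1,B1 rp2 wp0
slot 5 (MEM): stall WR_PORT — free A1,Mu1,Ld1,B1 rp2 wp0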